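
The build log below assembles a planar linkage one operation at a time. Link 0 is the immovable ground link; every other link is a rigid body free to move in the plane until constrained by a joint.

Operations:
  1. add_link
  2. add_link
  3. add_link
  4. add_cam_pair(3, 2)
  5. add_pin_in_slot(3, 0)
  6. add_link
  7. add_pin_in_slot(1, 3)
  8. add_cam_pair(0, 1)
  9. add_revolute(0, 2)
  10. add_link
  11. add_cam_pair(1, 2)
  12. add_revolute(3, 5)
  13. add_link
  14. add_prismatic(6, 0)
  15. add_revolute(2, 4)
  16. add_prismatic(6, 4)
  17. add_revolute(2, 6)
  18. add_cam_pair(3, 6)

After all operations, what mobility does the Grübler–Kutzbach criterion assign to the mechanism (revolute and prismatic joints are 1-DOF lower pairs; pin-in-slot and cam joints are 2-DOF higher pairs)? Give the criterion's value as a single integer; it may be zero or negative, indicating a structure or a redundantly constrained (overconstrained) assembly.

M = 0

(L,J1,J2)=(1,0,0); link0 fixed
link1: (2,0,0)
link2: (3,0,0)
link3: (4,0,0)
C 3-2 [J2]: (4,0,1)
PS 3-0 [J2]: (4,0,2)
link4: (5,0,2)
PS 1-3 [J2]: (5,0,3)
C 0-1 [J2]: (5,0,4)
R 0-2 [J1]: (5,1,4)
link5: (6,1,4)
C 1-2 [J2]: (6,1,5)
R 3-5 [J1]: (6,2,5)
link6: (7,2,5)
P 6-0 [J1]: (7,3,5)
R 2-4 [J1]: (7,4,5)
P 6-4 [J1]: (7,5,5)
R 2-6 [J1]: (7,6,5)
C 3-6 [J2]: (7,6,6)
Grübler: 3·6 − 2·6 − 6 = 0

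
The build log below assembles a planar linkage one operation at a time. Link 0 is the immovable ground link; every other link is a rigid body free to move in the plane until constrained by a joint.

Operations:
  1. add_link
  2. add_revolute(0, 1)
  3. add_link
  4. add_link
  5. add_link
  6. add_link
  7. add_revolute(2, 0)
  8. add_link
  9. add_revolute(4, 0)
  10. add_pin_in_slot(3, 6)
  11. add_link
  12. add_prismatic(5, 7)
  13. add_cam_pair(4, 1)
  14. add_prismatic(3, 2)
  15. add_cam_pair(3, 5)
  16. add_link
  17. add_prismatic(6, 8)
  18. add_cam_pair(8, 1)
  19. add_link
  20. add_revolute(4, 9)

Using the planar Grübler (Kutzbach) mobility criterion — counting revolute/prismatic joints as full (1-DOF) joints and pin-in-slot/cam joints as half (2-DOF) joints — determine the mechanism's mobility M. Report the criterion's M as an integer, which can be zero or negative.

L=1 J1=0 J2=0
add link → L=2 J1=0 J2=0
R@0,1 dof=1 J1 → L=2 J1=1 J2=0
add link → L=3 J1=1 J2=0
add link → L=4 J1=1 J2=0
add link → L=5 J1=1 J2=0
add link → L=6 J1=1 J2=0
R@2,0 dof=1 J1 → L=6 J1=2 J2=0
add link → L=7 J1=2 J2=0
R@4,0 dof=1 J1 → L=7 J1=3 J2=0
PS@3,6 dof=2 J2 → L=7 J1=3 J2=1
add link → L=8 J1=3 J2=1
P@5,7 dof=1 J1 → L=8 J1=4 J2=1
C@4,1 dof=2 J2 → L=8 J1=4 J2=2
P@3,2 dof=1 J1 → L=8 J1=5 J2=2
C@3,5 dof=2 J2 → L=8 J1=5 J2=3
add link → L=9 J1=5 J2=3
P@6,8 dof=1 J1 → L=9 J1=6 J2=3
C@8,1 dof=2 J2 → L=9 J1=6 J2=4
add link → L=10 J1=6 J2=4
R@4,9 dof=1 J1 → L=10 J1=7 J2=4
M=3(L−1)−2J1−J2=3·9−2·7−4=9

M = 9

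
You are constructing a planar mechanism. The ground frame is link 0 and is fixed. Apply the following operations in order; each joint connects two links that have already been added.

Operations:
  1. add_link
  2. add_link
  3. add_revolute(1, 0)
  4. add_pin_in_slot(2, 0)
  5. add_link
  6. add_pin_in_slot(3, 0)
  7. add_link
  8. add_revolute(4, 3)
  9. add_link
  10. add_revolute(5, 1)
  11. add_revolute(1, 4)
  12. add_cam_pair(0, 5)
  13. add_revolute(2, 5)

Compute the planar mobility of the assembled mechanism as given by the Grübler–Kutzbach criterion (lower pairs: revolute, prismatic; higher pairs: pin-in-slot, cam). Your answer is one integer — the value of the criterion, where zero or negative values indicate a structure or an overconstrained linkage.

M = 2

ground; <1,0,0>
#1 <2,0,0>
#2 <3,0,0>
R:1↔0 J1 <3,1,0>
PS:2↔0 J2 <3,1,1>
#3 <4,1,1>
PS:3↔0 J2 <4,1,2>
#4 <5,1,2>
R:4↔3 J1 <5,2,2>
#5 <6,2,2>
R:5↔1 J1 <6,3,2>
R:1↔4 J1 <6,4,2>
C:0↔5 J2 <6,4,3>
R:2↔5 J1 <6,5,3>
3×5 − 2×5 − 1×3 = 2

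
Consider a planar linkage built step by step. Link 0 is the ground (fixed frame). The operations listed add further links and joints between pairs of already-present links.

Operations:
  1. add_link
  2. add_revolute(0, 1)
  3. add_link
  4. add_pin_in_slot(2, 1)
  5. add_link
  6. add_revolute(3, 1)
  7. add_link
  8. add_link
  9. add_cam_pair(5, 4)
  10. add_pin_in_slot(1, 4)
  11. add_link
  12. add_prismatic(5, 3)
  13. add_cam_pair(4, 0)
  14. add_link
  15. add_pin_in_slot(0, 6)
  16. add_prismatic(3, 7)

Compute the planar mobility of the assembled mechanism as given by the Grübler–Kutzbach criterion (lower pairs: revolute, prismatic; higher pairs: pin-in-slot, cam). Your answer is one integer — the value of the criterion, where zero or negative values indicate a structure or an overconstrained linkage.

M = 8

ground; <1,0,0>
#1 <2,0,0>
R:0↔1 J1 <2,1,0>
#2 <3,1,0>
PS:2↔1 J2 <3,1,1>
#3 <4,1,1>
R:3↔1 J1 <4,2,1>
#4 <5,2,1>
#5 <6,2,1>
C:5↔4 J2 <6,2,2>
PS:1↔4 J2 <6,2,3>
#6 <7,2,3>
P:5↔3 J1 <7,3,3>
C:4↔0 J2 <7,3,4>
#7 <8,3,4>
PS:0↔6 J2 <8,3,5>
P:3↔7 J1 <8,4,5>
3×7 − 2×4 − 1×5 = 8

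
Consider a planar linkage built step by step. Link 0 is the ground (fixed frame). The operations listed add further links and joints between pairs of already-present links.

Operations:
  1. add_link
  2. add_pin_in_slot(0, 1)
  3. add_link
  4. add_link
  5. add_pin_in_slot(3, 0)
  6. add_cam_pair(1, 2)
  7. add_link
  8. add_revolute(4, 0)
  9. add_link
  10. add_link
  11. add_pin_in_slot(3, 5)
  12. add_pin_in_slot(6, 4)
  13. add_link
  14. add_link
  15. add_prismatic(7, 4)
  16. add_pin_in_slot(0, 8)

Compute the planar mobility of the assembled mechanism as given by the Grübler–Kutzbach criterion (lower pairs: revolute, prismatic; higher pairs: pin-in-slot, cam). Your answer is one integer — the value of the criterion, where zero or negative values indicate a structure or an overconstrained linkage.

M = 14

(L,J1,J2)=(1,0,0); link0 fixed
link1: (2,0,0)
PS 0-1 [J2]: (2,0,1)
link2: (3,0,1)
link3: (4,0,1)
PS 3-0 [J2]: (4,0,2)
C 1-2 [J2]: (4,0,3)
link4: (5,0,3)
R 4-0 [J1]: (5,1,3)
link5: (6,1,3)
link6: (7,1,3)
PS 3-5 [J2]: (7,1,4)
PS 6-4 [J2]: (7,1,5)
link7: (8,1,5)
link8: (9,1,5)
P 7-4 [J1]: (9,2,5)
PS 0-8 [J2]: (9,2,6)
Grübler: 3·8 − 2·2 − 6 = 14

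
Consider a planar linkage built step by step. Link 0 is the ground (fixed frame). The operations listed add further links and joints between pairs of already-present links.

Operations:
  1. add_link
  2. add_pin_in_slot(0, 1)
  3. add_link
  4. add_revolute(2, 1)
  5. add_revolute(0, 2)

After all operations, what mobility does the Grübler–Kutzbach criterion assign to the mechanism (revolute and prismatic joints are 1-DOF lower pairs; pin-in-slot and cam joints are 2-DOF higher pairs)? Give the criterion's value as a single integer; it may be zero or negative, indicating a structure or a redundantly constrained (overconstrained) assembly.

M = 1

[1;0;0] (link 0 is ground)
L+ [2;0;0]
PS(0,1)∈J2 [2;0;1]
L+ [3;0;1]
R(2,1)∈J1 [3;1;1]
R(0,2)∈J1 [3;2;1]
mobility = 6 − 4 − 1 = 1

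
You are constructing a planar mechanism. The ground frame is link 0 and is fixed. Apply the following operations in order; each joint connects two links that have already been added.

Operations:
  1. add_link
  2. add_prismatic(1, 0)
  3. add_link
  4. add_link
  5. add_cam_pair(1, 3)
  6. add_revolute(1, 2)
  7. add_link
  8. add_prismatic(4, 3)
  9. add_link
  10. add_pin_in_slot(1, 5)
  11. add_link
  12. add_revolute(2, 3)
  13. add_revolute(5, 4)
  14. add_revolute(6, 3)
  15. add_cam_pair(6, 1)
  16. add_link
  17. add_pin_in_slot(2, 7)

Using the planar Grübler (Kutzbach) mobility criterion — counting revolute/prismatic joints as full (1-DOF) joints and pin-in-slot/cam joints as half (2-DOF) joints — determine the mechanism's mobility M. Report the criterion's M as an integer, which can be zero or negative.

ground; <1,0,0>
#1 <2,0,0>
P:1↔0 J1 <2,1,0>
#2 <3,1,0>
#3 <4,1,0>
C:1↔3 J2 <4,1,1>
R:1↔2 J1 <4,2,1>
#4 <5,2,1>
P:4↔3 J1 <5,3,1>
#5 <6,3,1>
PS:1↔5 J2 <6,3,2>
#6 <7,3,2>
R:2↔3 J1 <7,4,2>
R:5↔4 J1 <7,5,2>
R:6↔3 J1 <7,6,2>
C:6↔1 J2 <7,6,3>
#7 <8,6,3>
PS:2↔7 J2 <8,6,4>
3×7 − 2×6 − 1×4 = 5

M = 5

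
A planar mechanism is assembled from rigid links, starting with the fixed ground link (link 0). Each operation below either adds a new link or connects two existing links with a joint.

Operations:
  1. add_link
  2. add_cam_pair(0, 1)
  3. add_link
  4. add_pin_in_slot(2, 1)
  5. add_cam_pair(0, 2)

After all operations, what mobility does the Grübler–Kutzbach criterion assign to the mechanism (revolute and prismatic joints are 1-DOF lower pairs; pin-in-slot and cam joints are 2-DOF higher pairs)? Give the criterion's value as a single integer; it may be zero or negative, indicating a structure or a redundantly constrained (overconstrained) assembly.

L=1 J1=0 J2=0
add link → L=2 J1=0 J2=0
C@0,1 dof=2 J2 → L=2 J1=0 J2=1
add link → L=3 J1=0 J2=1
PS@2,1 dof=2 J2 → L=3 J1=0 J2=2
C@0,2 dof=2 J2 → L=3 J1=0 J2=3
M=3(L−1)−2J1−J2=3·2−2·0−3=3

M = 3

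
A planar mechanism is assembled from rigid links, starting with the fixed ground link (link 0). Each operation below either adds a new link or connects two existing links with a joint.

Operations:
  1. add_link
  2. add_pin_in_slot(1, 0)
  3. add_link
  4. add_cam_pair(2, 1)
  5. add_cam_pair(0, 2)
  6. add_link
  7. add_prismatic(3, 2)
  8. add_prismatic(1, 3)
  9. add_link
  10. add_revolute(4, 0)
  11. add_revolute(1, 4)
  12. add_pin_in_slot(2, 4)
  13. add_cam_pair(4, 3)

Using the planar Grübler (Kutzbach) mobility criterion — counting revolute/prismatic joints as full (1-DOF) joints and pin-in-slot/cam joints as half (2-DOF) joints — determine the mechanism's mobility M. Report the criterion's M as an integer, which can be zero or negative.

M = -1

link 0 = ground. State L|J1|J2 = 1|0|0
+link1  2|0|0
PS(1,0) f=2→J2  2|0|1
+link2  3|0|1
C(2,1) f=2→J2  3|0|2
C(0,2) f=2→J2  3|0|3
+link3  4|0|3
P(3,2) f=1→J1  4|1|3
P(1,3) f=1→J1  4|2|3
+link4  5|2|3
R(4,0) f=1→J1  5|3|3
R(1,4) f=1→J1  5|4|3
PS(2,4) f=2→J2  5|4|4
C(4,3) f=2→J2  5|4|5
M = 3(5−1)−2·4−5 = 12−8−5 = -1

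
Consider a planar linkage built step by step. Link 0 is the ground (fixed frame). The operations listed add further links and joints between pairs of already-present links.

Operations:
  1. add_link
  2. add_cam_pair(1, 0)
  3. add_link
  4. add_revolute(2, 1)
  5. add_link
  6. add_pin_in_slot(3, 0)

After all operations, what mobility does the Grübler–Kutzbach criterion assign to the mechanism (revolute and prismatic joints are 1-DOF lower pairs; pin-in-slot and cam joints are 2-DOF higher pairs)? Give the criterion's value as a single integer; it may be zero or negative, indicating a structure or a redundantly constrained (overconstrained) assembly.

L=1 J1=0 J2=0
add link → L=2 J1=0 J2=0
C@1,0 dof=2 J2 → L=2 J1=0 J2=1
add link → L=3 J1=0 J2=1
R@2,1 dof=1 J1 → L=3 J1=1 J2=1
add link → L=4 J1=1 J2=1
PS@3,0 dof=2 J2 → L=4 J1=1 J2=2
M=3(L−1)−2J1−J2=3·3−2·1−2=5

M = 5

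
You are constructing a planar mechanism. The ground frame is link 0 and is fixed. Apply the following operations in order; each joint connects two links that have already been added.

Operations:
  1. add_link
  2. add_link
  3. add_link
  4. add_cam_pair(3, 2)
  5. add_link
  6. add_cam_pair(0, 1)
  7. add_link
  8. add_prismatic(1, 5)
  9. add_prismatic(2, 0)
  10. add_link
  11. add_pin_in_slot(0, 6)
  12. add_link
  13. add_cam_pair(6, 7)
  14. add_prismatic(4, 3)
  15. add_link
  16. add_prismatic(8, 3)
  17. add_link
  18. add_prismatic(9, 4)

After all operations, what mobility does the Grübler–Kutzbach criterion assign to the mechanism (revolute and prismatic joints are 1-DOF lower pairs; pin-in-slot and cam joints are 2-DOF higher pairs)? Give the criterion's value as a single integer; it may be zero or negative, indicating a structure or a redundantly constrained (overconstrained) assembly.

M = 13

(L,J1,J2)=(1,0,0); link0 fixed
link1: (2,0,0)
link2: (3,0,0)
link3: (4,0,0)
C 3-2 [J2]: (4,0,1)
link4: (5,0,1)
C 0-1 [J2]: (5,0,2)
link5: (6,0,2)
P 1-5 [J1]: (6,1,2)
P 2-0 [J1]: (6,2,2)
link6: (7,2,2)
PS 0-6 [J2]: (7,2,3)
link7: (8,2,3)
C 6-7 [J2]: (8,2,4)
P 4-3 [J1]: (8,3,4)
link8: (9,3,4)
P 8-3 [J1]: (9,4,4)
link9: (10,4,4)
P 9-4 [J1]: (10,5,4)
Grübler: 3·9 − 2·5 − 4 = 13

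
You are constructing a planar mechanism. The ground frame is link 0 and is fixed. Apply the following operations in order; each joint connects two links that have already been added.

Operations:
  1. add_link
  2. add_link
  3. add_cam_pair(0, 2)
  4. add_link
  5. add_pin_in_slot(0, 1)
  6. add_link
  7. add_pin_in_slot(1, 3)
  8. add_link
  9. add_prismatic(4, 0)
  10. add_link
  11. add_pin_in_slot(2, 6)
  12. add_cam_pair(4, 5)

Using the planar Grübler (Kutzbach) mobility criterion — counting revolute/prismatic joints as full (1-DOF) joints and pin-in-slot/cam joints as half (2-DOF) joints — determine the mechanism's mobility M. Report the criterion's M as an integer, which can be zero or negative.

link 0 = ground. State L|J1|J2 = 1|0|0
+link1  2|0|0
+link2  3|0|0
C(0,2) f=2→J2  3|0|1
+link3  4|0|1
PS(0,1) f=2→J2  4|0|2
+link4  5|0|2
PS(1,3) f=2→J2  5|0|3
+link5  6|0|3
P(4,0) f=1→J1  6|1|3
+link6  7|1|3
PS(2,6) f=2→J2  7|1|4
C(4,5) f=2→J2  7|1|5
M = 3(7−1)−2·1−5 = 18−2−5 = 11

M = 11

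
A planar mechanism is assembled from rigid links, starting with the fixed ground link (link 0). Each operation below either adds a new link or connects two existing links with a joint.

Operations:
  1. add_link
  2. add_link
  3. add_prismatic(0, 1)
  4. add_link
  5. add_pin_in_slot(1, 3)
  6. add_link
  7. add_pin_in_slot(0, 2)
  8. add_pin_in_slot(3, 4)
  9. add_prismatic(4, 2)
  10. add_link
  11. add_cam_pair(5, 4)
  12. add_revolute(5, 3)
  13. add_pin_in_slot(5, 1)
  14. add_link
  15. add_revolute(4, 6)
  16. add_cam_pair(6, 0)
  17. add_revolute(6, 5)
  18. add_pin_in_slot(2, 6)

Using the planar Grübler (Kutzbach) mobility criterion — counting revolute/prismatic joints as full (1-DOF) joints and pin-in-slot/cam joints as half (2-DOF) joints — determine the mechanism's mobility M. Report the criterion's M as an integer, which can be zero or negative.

(L,J1,J2)=(1,0,0); link0 fixed
link1: (2,0,0)
link2: (3,0,0)
P 0-1 [J1]: (3,1,0)
link3: (4,1,0)
PS 1-3 [J2]: (4,1,1)
link4: (5,1,1)
PS 0-2 [J2]: (5,1,2)
PS 3-4 [J2]: (5,1,3)
P 4-2 [J1]: (5,2,3)
link5: (6,2,3)
C 5-4 [J2]: (6,2,4)
R 5-3 [J1]: (6,3,4)
PS 5-1 [J2]: (6,3,5)
link6: (7,3,5)
R 4-6 [J1]: (7,4,5)
C 6-0 [J2]: (7,4,6)
R 6-5 [J1]: (7,5,6)
PS 2-6 [J2]: (7,5,7)
Grübler: 3·6 − 2·5 − 7 = 1

M = 1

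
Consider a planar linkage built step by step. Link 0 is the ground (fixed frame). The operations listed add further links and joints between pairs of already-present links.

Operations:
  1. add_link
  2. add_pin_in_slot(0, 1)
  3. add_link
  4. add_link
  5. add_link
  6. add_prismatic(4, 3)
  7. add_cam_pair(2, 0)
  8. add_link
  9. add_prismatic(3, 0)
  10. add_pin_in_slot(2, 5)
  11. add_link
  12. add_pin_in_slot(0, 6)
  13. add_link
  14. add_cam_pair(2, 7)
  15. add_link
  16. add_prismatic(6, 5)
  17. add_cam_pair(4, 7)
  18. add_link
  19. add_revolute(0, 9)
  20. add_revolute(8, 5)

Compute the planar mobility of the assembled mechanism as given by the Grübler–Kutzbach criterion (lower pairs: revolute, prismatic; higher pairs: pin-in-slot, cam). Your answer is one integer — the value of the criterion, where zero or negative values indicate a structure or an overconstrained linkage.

M = 11

link 0 = ground. State L|J1|J2 = 1|0|0
+link1  2|0|0
PS(0,1) f=2→J2  2|0|1
+link2  3|0|1
+link3  4|0|1
+link4  5|0|1
P(4,3) f=1→J1  5|1|1
C(2,0) f=2→J2  5|1|2
+link5  6|1|2
P(3,0) f=1→J1  6|2|2
PS(2,5) f=2→J2  6|2|3
+link6  7|2|3
PS(0,6) f=2→J2  7|2|4
+link7  8|2|4
C(2,7) f=2→J2  8|2|5
+link8  9|2|5
P(6,5) f=1→J1  9|3|5
C(4,7) f=2→J2  9|3|6
+link9  10|3|6
R(0,9) f=1→J1  10|4|6
R(8,5) f=1→J1  10|5|6
M = 3(10−1)−2·5−6 = 27−10−6 = 11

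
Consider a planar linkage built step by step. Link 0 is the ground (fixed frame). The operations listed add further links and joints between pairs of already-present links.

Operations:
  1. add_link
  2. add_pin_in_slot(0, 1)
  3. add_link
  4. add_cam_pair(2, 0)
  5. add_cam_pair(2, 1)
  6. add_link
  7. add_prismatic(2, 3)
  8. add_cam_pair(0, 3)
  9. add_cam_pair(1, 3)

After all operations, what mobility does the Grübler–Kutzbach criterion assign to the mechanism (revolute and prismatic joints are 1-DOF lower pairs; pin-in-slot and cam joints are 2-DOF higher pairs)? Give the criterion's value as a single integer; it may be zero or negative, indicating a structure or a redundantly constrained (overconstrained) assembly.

M = 2

[1;0;0] (link 0 is ground)
L+ [2;0;0]
PS(0,1)∈J2 [2;0;1]
L+ [3;0;1]
C(2,0)∈J2 [3;0;2]
C(2,1)∈J2 [3;0;3]
L+ [4;0;3]
P(2,3)∈J1 [4;1;3]
C(0,3)∈J2 [4;1;4]
C(1,3)∈J2 [4;1;5]
mobility = 9 − 2 − 5 = 2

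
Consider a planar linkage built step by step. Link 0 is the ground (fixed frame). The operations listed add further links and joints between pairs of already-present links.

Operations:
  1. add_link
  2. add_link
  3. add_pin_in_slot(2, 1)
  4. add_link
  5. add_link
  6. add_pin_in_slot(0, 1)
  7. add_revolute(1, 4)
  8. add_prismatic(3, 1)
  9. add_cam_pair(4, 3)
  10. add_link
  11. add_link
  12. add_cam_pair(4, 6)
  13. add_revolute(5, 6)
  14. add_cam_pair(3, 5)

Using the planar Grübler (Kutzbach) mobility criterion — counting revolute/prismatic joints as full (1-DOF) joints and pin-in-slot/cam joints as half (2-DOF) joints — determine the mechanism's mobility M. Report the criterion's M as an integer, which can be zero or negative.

M = 7

[1;0;0] (link 0 is ground)
L+ [2;0;0]
L+ [3;0;0]
PS(2,1)∈J2 [3;0;1]
L+ [4;0;1]
L+ [5;0;1]
PS(0,1)∈J2 [5;0;2]
R(1,4)∈J1 [5;1;2]
P(3,1)∈J1 [5;2;2]
C(4,3)∈J2 [5;2;3]
L+ [6;2;3]
L+ [7;2;3]
C(4,6)∈J2 [7;2;4]
R(5,6)∈J1 [7;3;4]
C(3,5)∈J2 [7;3;5]
mobility = 18 − 6 − 5 = 7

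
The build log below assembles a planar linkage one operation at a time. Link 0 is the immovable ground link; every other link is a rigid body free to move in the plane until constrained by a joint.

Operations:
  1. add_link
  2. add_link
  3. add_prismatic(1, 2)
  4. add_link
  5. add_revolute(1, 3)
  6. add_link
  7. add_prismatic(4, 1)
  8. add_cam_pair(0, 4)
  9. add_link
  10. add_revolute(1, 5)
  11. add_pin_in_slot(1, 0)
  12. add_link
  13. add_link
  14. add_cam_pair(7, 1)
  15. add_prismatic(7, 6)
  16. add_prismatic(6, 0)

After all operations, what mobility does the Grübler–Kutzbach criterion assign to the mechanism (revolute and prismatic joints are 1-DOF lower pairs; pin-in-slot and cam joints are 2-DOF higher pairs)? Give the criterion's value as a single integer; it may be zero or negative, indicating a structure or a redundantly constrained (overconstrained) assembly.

M = 6

[1;0;0] (link 0 is ground)
L+ [2;0;0]
L+ [3;0;0]
P(1,2)∈J1 [3;1;0]
L+ [4;1;0]
R(1,3)∈J1 [4;2;0]
L+ [5;2;0]
P(4,1)∈J1 [5;3;0]
C(0,4)∈J2 [5;3;1]
L+ [6;3;1]
R(1,5)∈J1 [6;4;1]
PS(1,0)∈J2 [6;4;2]
L+ [7;4;2]
L+ [8;4;2]
C(7,1)∈J2 [8;4;3]
P(7,6)∈J1 [8;5;3]
P(6,0)∈J1 [8;6;3]
mobility = 21 − 12 − 3 = 6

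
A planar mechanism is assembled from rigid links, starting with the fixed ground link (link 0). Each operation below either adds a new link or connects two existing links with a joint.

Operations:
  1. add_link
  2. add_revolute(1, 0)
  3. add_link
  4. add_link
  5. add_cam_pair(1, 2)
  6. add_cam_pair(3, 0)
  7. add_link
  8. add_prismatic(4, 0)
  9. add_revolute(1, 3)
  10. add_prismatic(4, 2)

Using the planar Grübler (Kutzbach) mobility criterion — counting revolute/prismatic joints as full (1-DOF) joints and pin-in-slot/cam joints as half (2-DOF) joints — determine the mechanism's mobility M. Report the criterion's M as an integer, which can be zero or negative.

[1;0;0] (link 0 is ground)
L+ [2;0;0]
R(1,0)∈J1 [2;1;0]
L+ [3;1;0]
L+ [4;1;0]
C(1,2)∈J2 [4;1;1]
C(3,0)∈J2 [4;1;2]
L+ [5;1;2]
P(4,0)∈J1 [5;2;2]
R(1,3)∈J1 [5;3;2]
P(4,2)∈J1 [5;4;2]
mobility = 12 − 8 − 2 = 2

M = 2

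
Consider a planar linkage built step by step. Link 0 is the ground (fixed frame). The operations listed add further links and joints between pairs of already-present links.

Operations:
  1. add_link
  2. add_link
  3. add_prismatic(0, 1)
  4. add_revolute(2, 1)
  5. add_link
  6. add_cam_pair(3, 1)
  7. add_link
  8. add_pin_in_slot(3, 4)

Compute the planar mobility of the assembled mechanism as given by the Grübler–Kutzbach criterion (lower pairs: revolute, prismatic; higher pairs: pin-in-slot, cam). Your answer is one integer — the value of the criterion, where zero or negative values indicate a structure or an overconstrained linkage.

ground; <1,0,0>
#1 <2,0,0>
#2 <3,0,0>
P:0↔1 J1 <3,1,0>
R:2↔1 J1 <3,2,0>
#3 <4,2,0>
C:3↔1 J2 <4,2,1>
#4 <5,2,1>
PS:3↔4 J2 <5,2,2>
3×4 − 2×2 − 1×2 = 6

M = 6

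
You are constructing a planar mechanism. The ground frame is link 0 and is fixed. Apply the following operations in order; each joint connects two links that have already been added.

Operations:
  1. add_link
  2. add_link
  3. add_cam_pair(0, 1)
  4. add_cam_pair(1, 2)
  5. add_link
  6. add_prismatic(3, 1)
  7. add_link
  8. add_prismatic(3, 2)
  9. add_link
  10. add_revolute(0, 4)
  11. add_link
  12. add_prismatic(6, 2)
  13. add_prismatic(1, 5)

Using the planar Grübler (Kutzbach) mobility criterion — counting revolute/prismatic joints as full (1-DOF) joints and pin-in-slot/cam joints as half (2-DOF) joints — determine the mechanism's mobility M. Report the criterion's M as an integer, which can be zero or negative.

ground; <1,0,0>
#1 <2,0,0>
#2 <3,0,0>
C:0↔1 J2 <3,0,1>
C:1↔2 J2 <3,0,2>
#3 <4,0,2>
P:3↔1 J1 <4,1,2>
#4 <5,1,2>
P:3↔2 J1 <5,2,2>
#5 <6,2,2>
R:0↔4 J1 <6,3,2>
#6 <7,3,2>
P:6↔2 J1 <7,4,2>
P:1↔5 J1 <7,5,2>
3×6 − 2×5 − 1×2 = 6

M = 6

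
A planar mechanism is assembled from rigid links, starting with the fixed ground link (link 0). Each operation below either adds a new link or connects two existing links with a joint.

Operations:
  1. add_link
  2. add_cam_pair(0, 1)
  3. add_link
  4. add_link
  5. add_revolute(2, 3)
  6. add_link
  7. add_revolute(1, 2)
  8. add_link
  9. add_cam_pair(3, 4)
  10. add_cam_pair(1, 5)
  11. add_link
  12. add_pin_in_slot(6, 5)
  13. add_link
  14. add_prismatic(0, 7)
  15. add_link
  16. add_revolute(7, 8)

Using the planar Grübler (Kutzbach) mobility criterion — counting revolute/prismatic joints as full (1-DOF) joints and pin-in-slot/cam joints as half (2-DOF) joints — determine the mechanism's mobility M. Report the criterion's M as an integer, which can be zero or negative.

[1;0;0] (link 0 is ground)
L+ [2;0;0]
C(0,1)∈J2 [2;0;1]
L+ [3;0;1]
L+ [4;0;1]
R(2,3)∈J1 [4;1;1]
L+ [5;1;1]
R(1,2)∈J1 [5;2;1]
L+ [6;2;1]
C(3,4)∈J2 [6;2;2]
C(1,5)∈J2 [6;2;3]
L+ [7;2;3]
PS(6,5)∈J2 [7;2;4]
L+ [8;2;4]
P(0,7)∈J1 [8;3;4]
L+ [9;3;4]
R(7,8)∈J1 [9;4;4]
mobility = 24 − 8 − 4 = 12

M = 12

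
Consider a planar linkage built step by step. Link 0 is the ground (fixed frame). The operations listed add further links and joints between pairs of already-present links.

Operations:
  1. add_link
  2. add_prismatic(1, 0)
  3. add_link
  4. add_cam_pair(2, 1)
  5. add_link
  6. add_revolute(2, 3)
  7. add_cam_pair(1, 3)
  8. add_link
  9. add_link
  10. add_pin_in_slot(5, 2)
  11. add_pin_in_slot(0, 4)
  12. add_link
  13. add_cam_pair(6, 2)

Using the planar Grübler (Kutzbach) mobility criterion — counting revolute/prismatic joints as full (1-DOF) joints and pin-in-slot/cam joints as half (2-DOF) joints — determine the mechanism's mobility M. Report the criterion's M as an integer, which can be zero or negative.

M = 9

ground; <1,0,0>
#1 <2,0,0>
P:1↔0 J1 <2,1,0>
#2 <3,1,0>
C:2↔1 J2 <3,1,1>
#3 <4,1,1>
R:2↔3 J1 <4,2,1>
C:1↔3 J2 <4,2,2>
#4 <5,2,2>
#5 <6,2,2>
PS:5↔2 J2 <6,2,3>
PS:0↔4 J2 <6,2,4>
#6 <7,2,4>
C:6↔2 J2 <7,2,5>
3×6 − 2×2 − 1×5 = 9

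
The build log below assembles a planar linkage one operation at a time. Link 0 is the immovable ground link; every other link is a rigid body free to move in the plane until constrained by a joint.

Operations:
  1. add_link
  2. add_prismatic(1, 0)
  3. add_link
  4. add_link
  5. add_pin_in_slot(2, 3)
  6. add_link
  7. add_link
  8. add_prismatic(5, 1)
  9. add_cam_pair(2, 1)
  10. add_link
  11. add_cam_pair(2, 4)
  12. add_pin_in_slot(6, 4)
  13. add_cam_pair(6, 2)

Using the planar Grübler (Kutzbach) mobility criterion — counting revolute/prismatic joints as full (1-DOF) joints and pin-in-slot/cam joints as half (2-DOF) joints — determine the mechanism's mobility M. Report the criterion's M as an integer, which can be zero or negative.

[1;0;0] (link 0 is ground)
L+ [2;0;0]
P(1,0)∈J1 [2;1;0]
L+ [3;1;0]
L+ [4;1;0]
PS(2,3)∈J2 [4;1;1]
L+ [5;1;1]
L+ [6;1;1]
P(5,1)∈J1 [6;2;1]
C(2,1)∈J2 [6;2;2]
L+ [7;2;2]
C(2,4)∈J2 [7;2;3]
PS(6,4)∈J2 [7;2;4]
C(6,2)∈J2 [7;2;5]
mobility = 18 − 4 − 5 = 9

M = 9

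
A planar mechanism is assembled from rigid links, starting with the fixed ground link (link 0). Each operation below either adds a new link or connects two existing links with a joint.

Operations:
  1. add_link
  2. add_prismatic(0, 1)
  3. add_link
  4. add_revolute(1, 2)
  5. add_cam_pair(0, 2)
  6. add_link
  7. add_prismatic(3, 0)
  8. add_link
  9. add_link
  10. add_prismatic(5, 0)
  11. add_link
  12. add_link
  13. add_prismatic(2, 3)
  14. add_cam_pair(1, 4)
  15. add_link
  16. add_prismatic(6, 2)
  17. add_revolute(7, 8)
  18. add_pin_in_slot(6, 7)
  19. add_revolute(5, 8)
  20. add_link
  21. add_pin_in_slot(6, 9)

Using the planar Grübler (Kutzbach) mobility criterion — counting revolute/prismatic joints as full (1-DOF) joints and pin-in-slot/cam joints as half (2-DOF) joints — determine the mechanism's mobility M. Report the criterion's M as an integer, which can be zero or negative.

[1;0;0] (link 0 is ground)
L+ [2;0;0]
P(0,1)∈J1 [2;1;0]
L+ [3;1;0]
R(1,2)∈J1 [3;2;0]
C(0,2)∈J2 [3;2;1]
L+ [4;2;1]
P(3,0)∈J1 [4;3;1]
L+ [5;3;1]
L+ [6;3;1]
P(5,0)∈J1 [6;4;1]
L+ [7;4;1]
L+ [8;4;1]
P(2,3)∈J1 [8;5;1]
C(1,4)∈J2 [8;5;2]
L+ [9;5;2]
P(6,2)∈J1 [9;6;2]
R(7,8)∈J1 [9;7;2]
PS(6,7)∈J2 [9;7;3]
R(5,8)∈J1 [9;8;3]
L+ [10;8;3]
PS(6,9)∈J2 [10;8;4]
mobility = 27 − 16 − 4 = 7

M = 7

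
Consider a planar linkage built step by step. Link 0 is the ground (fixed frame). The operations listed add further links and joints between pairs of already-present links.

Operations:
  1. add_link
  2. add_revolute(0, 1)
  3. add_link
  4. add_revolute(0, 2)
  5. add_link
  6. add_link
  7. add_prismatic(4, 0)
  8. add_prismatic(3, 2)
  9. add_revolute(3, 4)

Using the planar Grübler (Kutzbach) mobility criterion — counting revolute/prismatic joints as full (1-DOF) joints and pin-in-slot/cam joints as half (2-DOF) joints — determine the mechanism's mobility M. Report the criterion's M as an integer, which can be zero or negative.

M = 2

link 0 = ground. State L|J1|J2 = 1|0|0
+link1  2|0|0
R(0,1) f=1→J1  2|1|0
+link2  3|1|0
R(0,2) f=1→J1  3|2|0
+link3  4|2|0
+link4  5|2|0
P(4,0) f=1→J1  5|3|0
P(3,2) f=1→J1  5|4|0
R(3,4) f=1→J1  5|5|0
M = 3(5−1)−2·5−0 = 12−10−0 = 2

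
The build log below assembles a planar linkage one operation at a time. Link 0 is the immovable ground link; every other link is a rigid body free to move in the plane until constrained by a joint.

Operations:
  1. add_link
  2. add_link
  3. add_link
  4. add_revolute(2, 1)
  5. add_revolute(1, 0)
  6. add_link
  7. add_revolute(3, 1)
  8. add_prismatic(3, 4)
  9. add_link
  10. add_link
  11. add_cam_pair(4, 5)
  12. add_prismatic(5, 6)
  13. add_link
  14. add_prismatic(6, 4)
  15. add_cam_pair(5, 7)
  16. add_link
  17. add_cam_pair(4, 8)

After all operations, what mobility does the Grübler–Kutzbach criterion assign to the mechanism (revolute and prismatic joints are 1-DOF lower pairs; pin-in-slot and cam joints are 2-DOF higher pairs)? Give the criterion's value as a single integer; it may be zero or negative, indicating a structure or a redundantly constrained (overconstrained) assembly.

M = 9

link 0 = ground. State L|J1|J2 = 1|0|0
+link1  2|0|0
+link2  3|0|0
+link3  4|0|0
R(2,1) f=1→J1  4|1|0
R(1,0) f=1→J1  4|2|0
+link4  5|2|0
R(3,1) f=1→J1  5|3|0
P(3,4) f=1→J1  5|4|0
+link5  6|4|0
+link6  7|4|0
C(4,5) f=2→J2  7|4|1
P(5,6) f=1→J1  7|5|1
+link7  8|5|1
P(6,4) f=1→J1  8|6|1
C(5,7) f=2→J2  8|6|2
+link8  9|6|2
C(4,8) f=2→J2  9|6|3
M = 3(9−1)−2·6−3 = 24−12−3 = 9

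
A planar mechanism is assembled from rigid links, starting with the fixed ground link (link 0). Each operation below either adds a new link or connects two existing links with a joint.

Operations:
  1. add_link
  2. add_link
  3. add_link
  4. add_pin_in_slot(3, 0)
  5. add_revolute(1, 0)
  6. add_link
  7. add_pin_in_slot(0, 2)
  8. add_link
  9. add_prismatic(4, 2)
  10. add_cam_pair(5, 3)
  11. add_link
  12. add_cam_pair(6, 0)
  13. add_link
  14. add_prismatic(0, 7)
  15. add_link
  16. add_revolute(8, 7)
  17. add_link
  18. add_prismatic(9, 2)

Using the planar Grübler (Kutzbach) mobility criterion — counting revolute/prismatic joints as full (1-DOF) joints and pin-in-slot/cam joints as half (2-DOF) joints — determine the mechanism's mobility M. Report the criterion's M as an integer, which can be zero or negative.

M = 13

(L,J1,J2)=(1,0,0); link0 fixed
link1: (2,0,0)
link2: (3,0,0)
link3: (4,0,0)
PS 3-0 [J2]: (4,0,1)
R 1-0 [J1]: (4,1,1)
link4: (5,1,1)
PS 0-2 [J2]: (5,1,2)
link5: (6,1,2)
P 4-2 [J1]: (6,2,2)
C 5-3 [J2]: (6,2,3)
link6: (7,2,3)
C 6-0 [J2]: (7,2,4)
link7: (8,2,4)
P 0-7 [J1]: (8,3,4)
link8: (9,3,4)
R 8-7 [J1]: (9,4,4)
link9: (10,4,4)
P 9-2 [J1]: (10,5,4)
Grübler: 3·9 − 2·5 − 4 = 13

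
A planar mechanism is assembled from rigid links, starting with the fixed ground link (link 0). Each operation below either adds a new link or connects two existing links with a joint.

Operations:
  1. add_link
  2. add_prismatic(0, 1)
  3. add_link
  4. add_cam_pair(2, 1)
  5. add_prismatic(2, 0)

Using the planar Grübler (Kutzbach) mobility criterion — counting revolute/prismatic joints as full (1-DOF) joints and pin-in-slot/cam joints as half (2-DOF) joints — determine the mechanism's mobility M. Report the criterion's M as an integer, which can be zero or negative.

M = 1

L=1 J1=0 J2=0
add link → L=2 J1=0 J2=0
P@0,1 dof=1 J1 → L=2 J1=1 J2=0
add link → L=3 J1=1 J2=0
C@2,1 dof=2 J2 → L=3 J1=1 J2=1
P@2,0 dof=1 J1 → L=3 J1=2 J2=1
M=3(L−1)−2J1−J2=3·2−2·2−1=1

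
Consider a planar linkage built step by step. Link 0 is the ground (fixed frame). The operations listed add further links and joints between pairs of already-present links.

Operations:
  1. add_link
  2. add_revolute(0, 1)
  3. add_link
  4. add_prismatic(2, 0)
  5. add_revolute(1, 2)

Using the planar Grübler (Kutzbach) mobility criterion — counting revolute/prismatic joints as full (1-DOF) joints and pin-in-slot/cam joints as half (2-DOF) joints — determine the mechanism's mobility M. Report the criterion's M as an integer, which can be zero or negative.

L=1 J1=0 J2=0
add link → L=2 J1=0 J2=0
R@0,1 dof=1 J1 → L=2 J1=1 J2=0
add link → L=3 J1=1 J2=0
P@2,0 dof=1 J1 → L=3 J1=2 J2=0
R@1,2 dof=1 J1 → L=3 J1=3 J2=0
M=3(L−1)−2J1−J2=3·2−2·3−0=0

M = 0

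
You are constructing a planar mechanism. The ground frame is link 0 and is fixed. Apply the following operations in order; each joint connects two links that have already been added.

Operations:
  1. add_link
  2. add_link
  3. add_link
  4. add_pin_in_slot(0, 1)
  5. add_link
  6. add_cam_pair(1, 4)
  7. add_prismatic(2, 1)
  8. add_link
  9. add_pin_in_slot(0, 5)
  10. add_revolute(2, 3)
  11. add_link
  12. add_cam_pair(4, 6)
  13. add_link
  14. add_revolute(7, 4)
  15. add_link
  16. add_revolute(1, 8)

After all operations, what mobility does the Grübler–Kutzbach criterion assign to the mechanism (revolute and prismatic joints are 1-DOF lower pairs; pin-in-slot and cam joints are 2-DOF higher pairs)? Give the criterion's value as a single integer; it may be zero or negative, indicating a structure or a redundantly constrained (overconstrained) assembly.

M = 12

L=1 J1=0 J2=0
add link → L=2 J1=0 J2=0
add link → L=3 J1=0 J2=0
add link → L=4 J1=0 J2=0
PS@0,1 dof=2 J2 → L=4 J1=0 J2=1
add link → L=5 J1=0 J2=1
C@1,4 dof=2 J2 → L=5 J1=0 J2=2
P@2,1 dof=1 J1 → L=5 J1=1 J2=2
add link → L=6 J1=1 J2=2
PS@0,5 dof=2 J2 → L=6 J1=1 J2=3
R@2,3 dof=1 J1 → L=6 J1=2 J2=3
add link → L=7 J1=2 J2=3
C@4,6 dof=2 J2 → L=7 J1=2 J2=4
add link → L=8 J1=2 J2=4
R@7,4 dof=1 J1 → L=8 J1=3 J2=4
add link → L=9 J1=3 J2=4
R@1,8 dof=1 J1 → L=9 J1=4 J2=4
M=3(L−1)−2J1−J2=3·8−2·4−4=12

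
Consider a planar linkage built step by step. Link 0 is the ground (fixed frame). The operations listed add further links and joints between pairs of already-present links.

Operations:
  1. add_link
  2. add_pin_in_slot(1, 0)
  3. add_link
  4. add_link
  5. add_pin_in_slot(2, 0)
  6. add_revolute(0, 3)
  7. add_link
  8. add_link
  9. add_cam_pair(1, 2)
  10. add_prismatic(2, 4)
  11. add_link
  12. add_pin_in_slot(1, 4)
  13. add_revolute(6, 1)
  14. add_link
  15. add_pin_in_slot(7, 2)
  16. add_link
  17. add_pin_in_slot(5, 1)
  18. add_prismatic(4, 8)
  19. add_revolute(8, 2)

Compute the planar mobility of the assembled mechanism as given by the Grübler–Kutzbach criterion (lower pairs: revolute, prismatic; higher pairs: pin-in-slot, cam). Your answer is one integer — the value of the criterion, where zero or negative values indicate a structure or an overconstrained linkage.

[1;0;0] (link 0 is ground)
L+ [2;0;0]
PS(1,0)∈J2 [2;0;1]
L+ [3;0;1]
L+ [4;0;1]
PS(2,0)∈J2 [4;0;2]
R(0,3)∈J1 [4;1;2]
L+ [5;1;2]
L+ [6;1;2]
C(1,2)∈J2 [6;1;3]
P(2,4)∈J1 [6;2;3]
L+ [7;2;3]
PS(1,4)∈J2 [7;2;4]
R(6,1)∈J1 [7;3;4]
L+ [8;3;4]
PS(7,2)∈J2 [8;3;5]
L+ [9;3;5]
PS(5,1)∈J2 [9;3;6]
P(4,8)∈J1 [9;4;6]
R(8,2)∈J1 [9;5;6]
mobility = 24 − 10 − 6 = 8

M = 8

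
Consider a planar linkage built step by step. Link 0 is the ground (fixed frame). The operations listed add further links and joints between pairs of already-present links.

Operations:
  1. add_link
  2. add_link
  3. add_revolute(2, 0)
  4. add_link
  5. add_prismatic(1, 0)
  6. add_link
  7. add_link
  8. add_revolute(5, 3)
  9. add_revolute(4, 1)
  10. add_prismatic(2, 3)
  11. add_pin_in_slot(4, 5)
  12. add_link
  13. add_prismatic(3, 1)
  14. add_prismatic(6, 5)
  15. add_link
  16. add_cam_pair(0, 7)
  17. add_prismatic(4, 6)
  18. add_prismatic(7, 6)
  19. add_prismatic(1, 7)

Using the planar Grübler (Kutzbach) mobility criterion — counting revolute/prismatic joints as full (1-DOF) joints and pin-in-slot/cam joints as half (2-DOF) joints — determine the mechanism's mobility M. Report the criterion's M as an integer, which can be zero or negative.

M = -1

L=1 J1=0 J2=0
add link → L=2 J1=0 J2=0
add link → L=3 J1=0 J2=0
R@2,0 dof=1 J1 → L=3 J1=1 J2=0
add link → L=4 J1=1 J2=0
P@1,0 dof=1 J1 → L=4 J1=2 J2=0
add link → L=5 J1=2 J2=0
add link → L=6 J1=2 J2=0
R@5,3 dof=1 J1 → L=6 J1=3 J2=0
R@4,1 dof=1 J1 → L=6 J1=4 J2=0
P@2,3 dof=1 J1 → L=6 J1=5 J2=0
PS@4,5 dof=2 J2 → L=6 J1=5 J2=1
add link → L=7 J1=5 J2=1
P@3,1 dof=1 J1 → L=7 J1=6 J2=1
P@6,5 dof=1 J1 → L=7 J1=7 J2=1
add link → L=8 J1=7 J2=1
C@0,7 dof=2 J2 → L=8 J1=7 J2=2
P@4,6 dof=1 J1 → L=8 J1=8 J2=2
P@7,6 dof=1 J1 → L=8 J1=9 J2=2
P@1,7 dof=1 J1 → L=8 J1=10 J2=2
M=3(L−1)−2J1−J2=3·7−2·10−2=-1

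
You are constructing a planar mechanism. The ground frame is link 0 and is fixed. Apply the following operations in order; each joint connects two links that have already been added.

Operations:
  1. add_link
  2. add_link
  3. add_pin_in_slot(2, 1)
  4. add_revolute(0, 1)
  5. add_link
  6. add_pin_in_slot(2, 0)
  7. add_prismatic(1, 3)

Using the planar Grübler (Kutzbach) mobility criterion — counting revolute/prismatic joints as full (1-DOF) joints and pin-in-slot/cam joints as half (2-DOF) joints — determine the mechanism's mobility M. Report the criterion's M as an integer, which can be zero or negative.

M = 3

link 0 = ground. State L|J1|J2 = 1|0|0
+link1  2|0|0
+link2  3|0|0
PS(2,1) f=2→J2  3|0|1
R(0,1) f=1→J1  3|1|1
+link3  4|1|1
PS(2,0) f=2→J2  4|1|2
P(1,3) f=1→J1  4|2|2
M = 3(4−1)−2·2−2 = 9−4−2 = 3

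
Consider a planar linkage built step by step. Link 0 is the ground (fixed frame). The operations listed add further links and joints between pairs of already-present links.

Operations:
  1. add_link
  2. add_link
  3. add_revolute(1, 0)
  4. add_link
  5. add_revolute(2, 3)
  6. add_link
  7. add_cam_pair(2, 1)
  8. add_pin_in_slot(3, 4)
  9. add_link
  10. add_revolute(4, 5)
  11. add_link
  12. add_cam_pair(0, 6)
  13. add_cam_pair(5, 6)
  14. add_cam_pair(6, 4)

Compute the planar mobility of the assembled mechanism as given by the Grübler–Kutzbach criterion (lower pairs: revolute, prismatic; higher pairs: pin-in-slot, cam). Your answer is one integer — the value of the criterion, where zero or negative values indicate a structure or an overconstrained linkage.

ground; <1,0,0>
#1 <2,0,0>
#2 <3,0,0>
R:1↔0 J1 <3,1,0>
#3 <4,1,0>
R:2↔3 J1 <4,2,0>
#4 <5,2,0>
C:2↔1 J2 <5,2,1>
PS:3↔4 J2 <5,2,2>
#5 <6,2,2>
R:4↔5 J1 <6,3,2>
#6 <7,3,2>
C:0↔6 J2 <7,3,3>
C:5↔6 J2 <7,3,4>
C:6↔4 J2 <7,3,5>
3×6 − 2×3 − 1×5 = 7

M = 7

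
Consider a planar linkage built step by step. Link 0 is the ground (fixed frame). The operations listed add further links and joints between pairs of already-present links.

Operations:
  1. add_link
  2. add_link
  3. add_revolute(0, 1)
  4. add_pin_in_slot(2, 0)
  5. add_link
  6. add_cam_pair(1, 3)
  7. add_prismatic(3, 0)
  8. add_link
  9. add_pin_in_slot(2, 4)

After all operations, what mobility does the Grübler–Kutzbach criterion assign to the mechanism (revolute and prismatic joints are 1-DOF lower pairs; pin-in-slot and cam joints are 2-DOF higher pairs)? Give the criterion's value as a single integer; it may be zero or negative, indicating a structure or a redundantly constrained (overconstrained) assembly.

M = 5

ground; <1,0,0>
#1 <2,0,0>
#2 <3,0,0>
R:0↔1 J1 <3,1,0>
PS:2↔0 J2 <3,1,1>
#3 <4,1,1>
C:1↔3 J2 <4,1,2>
P:3↔0 J1 <4,2,2>
#4 <5,2,2>
PS:2↔4 J2 <5,2,3>
3×4 − 2×2 − 1×3 = 5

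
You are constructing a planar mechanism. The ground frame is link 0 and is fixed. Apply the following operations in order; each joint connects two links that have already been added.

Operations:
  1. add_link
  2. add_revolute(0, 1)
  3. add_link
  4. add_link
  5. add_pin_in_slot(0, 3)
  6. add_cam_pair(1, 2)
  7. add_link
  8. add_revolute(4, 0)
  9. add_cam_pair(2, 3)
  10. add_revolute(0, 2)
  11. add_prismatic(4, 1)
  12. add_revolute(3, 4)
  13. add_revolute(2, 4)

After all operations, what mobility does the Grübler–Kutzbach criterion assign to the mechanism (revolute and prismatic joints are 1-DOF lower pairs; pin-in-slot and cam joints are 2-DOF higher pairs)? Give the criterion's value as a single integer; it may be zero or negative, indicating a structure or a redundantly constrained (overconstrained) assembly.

(L,J1,J2)=(1,0,0); link0 fixed
link1: (2,0,0)
R 0-1 [J1]: (2,1,0)
link2: (3,1,0)
link3: (4,1,0)
PS 0-3 [J2]: (4,1,1)
C 1-2 [J2]: (4,1,2)
link4: (5,1,2)
R 4-0 [J1]: (5,2,2)
C 2-3 [J2]: (5,2,3)
R 0-2 [J1]: (5,3,3)
P 4-1 [J1]: (5,4,3)
R 3-4 [J1]: (5,5,3)
R 2-4 [J1]: (5,6,3)
Grübler: 3·4 − 2·6 − 3 = -3

M = -3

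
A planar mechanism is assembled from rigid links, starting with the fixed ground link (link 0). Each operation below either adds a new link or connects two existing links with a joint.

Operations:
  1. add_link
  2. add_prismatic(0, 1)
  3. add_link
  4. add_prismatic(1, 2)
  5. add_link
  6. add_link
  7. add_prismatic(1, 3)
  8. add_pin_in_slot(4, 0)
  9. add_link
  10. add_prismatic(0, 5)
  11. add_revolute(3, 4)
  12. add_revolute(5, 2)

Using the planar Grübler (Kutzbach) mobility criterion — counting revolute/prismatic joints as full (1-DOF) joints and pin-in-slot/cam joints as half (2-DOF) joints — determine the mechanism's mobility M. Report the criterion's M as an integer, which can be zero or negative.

L=1 J1=0 J2=0
add link → L=2 J1=0 J2=0
P@0,1 dof=1 J1 → L=2 J1=1 J2=0
add link → L=3 J1=1 J2=0
P@1,2 dof=1 J1 → L=3 J1=2 J2=0
add link → L=4 J1=2 J2=0
add link → L=5 J1=2 J2=0
P@1,3 dof=1 J1 → L=5 J1=3 J2=0
PS@4,0 dof=2 J2 → L=5 J1=3 J2=1
add link → L=6 J1=3 J2=1
P@0,5 dof=1 J1 → L=6 J1=4 J2=1
R@3,4 dof=1 J1 → L=6 J1=5 J2=1
R@5,2 dof=1 J1 → L=6 J1=6 J2=1
M=3(L−1)−2J1−J2=3·5−2·6−1=2

M = 2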